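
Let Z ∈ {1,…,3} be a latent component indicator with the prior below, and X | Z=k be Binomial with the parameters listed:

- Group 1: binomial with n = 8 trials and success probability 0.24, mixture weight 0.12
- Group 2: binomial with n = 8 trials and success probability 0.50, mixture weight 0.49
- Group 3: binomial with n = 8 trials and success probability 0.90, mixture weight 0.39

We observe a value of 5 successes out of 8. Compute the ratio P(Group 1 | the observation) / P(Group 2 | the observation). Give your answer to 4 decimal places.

0.0219

Only the two components matter; the odds are (w_i f_i(x)) / (w_j f_j(x)).
Evaluate each component's likelihood at the observed value:
  p_1 = 0.0195742
  p_2 = 0.21875
  p_3 = 0.0330674
Posterior odds = (w_1·p_1) / (w_2·p_2) = (0.12·0.0195742) / (0.49·0.21875) = 0.00234891 / 0.107187 ≈ 0.0219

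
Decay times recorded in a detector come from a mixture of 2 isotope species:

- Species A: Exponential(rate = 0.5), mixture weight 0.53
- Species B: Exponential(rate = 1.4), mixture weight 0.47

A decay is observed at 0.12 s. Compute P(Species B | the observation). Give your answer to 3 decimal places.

The responsibility of component k is π_k f_k(x) divided by Σ_j π_j f_j(x).
Exponential densities:
  L_A = 0.470882
  L_B = 1.1835
Prior × likelihood for each component:
  π_A·L_A = 0.53 × 0.470882 = 0.249568
  π_B·L_B = 0.47 × 1.1835 = 0.556243
Marginal: 0.249568 + 0.556243 = 0.80581
Responsibility of Species B: 0.556243 / 0.80581 ≈ 0.690

0.690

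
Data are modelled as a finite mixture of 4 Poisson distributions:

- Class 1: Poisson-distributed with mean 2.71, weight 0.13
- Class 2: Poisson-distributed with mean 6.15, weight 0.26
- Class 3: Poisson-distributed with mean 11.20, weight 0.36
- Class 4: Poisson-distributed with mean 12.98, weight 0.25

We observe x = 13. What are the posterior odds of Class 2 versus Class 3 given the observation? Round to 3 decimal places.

The posterior odds equal the prior odds times the likelihood ratio: (w_i/w_j)·(f_i(x)/f_j(x)).
Evaluate each component's likelihood at the observed value:
  p_1 = e^(−2.71)·2.71^13/13! = 4.54342e-06
  p_2 = e^(−6.15)·6.15^13/13! = 0.00616858
  p_3 = e^(−11.20)·11.20^13/13! = 0.0958199
  p_4 = e^(−12.98)·12.98^13/13! = 0.109938
Posterior odds = (w_2·p_2) / (w_3·p_3) = (0.26·0.00616858) / (0.36·0.0958199) = 0.00160383 / 0.0344952 ≈ 0.046

0.046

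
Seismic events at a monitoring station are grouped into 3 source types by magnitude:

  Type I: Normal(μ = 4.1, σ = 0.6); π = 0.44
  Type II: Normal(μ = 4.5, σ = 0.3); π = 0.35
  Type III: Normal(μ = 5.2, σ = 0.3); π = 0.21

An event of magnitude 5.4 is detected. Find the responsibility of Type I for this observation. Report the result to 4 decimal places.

0.1090

By Bayes' theorem, P(k | x) = π_k f_k(x) / Σ_j π_j f_j(x).
Normal densities:
  f_I = 0.0635877
  f_II = 0.0147728
  f_III = 1.06483
Unnormalised posteriors:
  π_I·f_I = 0.44 × 0.0635877 = 0.0279786
  π_II·f_II = 0.35 × 0.0147728 = 0.00517049
  π_III·f_III = 0.21 × 1.06483 = 0.223614
Marginal: 0.0279786 + 0.00517049 + 0.223614 = 0.256763
P(Type I | the observation) = 0.0279786 / 0.256763 ≈ 0.1090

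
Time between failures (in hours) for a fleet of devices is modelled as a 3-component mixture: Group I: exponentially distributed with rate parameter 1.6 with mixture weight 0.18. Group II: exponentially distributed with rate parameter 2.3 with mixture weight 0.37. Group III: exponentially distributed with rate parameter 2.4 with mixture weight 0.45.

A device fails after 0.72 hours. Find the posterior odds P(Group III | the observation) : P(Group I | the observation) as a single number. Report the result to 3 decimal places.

The posterior odds equal the prior odds times the likelihood ratio: (w_i/w_j)·(f_i(x)/f_j(x)).
Evaluate each component's likelihood at the observed value:
  f_I = 0.505607
  f_II = 0.439072
  f_III = 0.426334
Odds = (0.45/0.18) × (0.426334/0.505607) = 2.5 × 0.843214 ≈ 2.108

2.108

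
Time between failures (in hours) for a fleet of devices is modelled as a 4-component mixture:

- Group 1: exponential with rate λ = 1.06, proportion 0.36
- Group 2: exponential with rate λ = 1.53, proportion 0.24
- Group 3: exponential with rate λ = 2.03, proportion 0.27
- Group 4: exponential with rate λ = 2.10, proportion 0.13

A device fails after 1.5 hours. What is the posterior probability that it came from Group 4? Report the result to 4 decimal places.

0.0767

Posterior ∝ prior × likelihood, so P(k | x) ∝ π_k f_k(x); normalise over all components.
Evaluate each component's likelihood at the observed value:
  p_1 = 1.06·e^(−1.06·1.5) = 1.06·e^(−1.5900) = 0.216161
  p_2 = 1.53·e^(−1.53·1.5) = 1.53·e^(−2.2950) = 0.154165
  p_3 = 2.03·e^(−2.03·1.5) = 2.03·e^(−3.0450) = 0.0966205
  p_4 = 2.10·e^(−2.10·1.5) = 2.10·e^(−3.1500) = 0.0899895
Unnormalised posteriors:
  π_1·p_1 = 0.36 × 0.216161 = 0.077818
  π_2·p_2 = 0.24 × 0.154165 = 0.0369996
  π_3·p_3 = 0.27 × 0.0966205 = 0.0260875
  π_4·p_4 = 0.13 × 0.0899895 = 0.0116986
Sum: 0.077818 + 0.0369996 + 0.0260875 + 0.0116986 = 0.152604
Responsibility of Group 4: 0.0116986 / 0.152604 ≈ 0.0767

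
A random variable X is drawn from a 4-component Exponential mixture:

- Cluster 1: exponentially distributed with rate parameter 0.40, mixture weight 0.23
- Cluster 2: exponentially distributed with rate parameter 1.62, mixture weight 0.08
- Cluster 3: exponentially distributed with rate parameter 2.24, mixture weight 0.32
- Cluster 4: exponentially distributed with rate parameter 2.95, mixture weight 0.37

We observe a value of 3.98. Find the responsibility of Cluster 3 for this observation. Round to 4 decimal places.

Posterior ∝ prior × likelihood, so P(k | x) ∝ w_k f_k(x); normalise over all components.
Exponential densities:
  L_1 = 0.40·e^(−0.40·3.98) = 0.40·e^(−1.5920) = 0.0814073
  L_2 = 1.62·e^(−1.62·3.98) = 1.62·e^(−6.4476) = 0.0025666
  L_3 = 2.24·e^(−2.24·3.98) = 2.24·e^(−8.9152) = 0.000300903
  L_4 = 2.95·e^(−2.95·3.98) = 2.95·e^(−11.7410) = 2.34839e-05
Multiply by the mixture weights:
  w_1·L_1 = 0.23 × 0.0814073 = 0.0187237
  w_2·L_2 = 0.08 × 0.0025666 = 0.000205328
  w_3·L_3 = 0.32 × 0.000300903 = 9.62888e-05
  w_4·L_4 = 0.37 × 2.34839e-05 = 8.68905e-06
Evidence: 0.0187237 + 0.000205328 + 9.62888e-05 + 8.68905e-06 = 0.019034
Responsibility of Cluster 3: 9.62888e-05 / 0.019034 ≈ 0.0051

0.0051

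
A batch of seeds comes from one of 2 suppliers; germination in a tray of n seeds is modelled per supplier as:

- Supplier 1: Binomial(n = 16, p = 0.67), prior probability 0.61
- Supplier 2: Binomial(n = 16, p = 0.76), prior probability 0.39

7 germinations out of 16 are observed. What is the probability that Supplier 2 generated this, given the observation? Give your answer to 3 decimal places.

0.081

P(component k | x) = w_k·f_k(x) / marginal(x), where marginal(x) = Σ_j w_j·f_j(x).
Component likelihoods at x = 7 germinations out of 16:
  L_1 = C(16,7)·0.67^7·0.33^9 = 11440·0.0606071·4.64115e-05 = 0.0321792
  L_2 = C(16,7)·0.76^7·0.24^9 = 11440·0.146452·2.64181e-06 = 0.00442611
Unnormalised posteriors:
  w_1·L_1 = 0.61 × 0.0321792 = 0.0196293
  w_2·L_2 = 0.39 × 0.00442611 = 0.00172618
Marginal: 0.0196293 + 0.00172618 = 0.0213555
So the posterior for Supplier 2 is 0.00172618 / 0.0213555 ≈ 0.081.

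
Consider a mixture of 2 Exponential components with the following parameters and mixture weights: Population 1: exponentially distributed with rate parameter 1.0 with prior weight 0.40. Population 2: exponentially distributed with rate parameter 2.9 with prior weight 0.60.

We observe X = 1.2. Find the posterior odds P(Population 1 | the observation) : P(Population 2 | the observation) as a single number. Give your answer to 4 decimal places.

2.2475

Since P(k|x) ∝ π_k f_k(x), the posterior odds are π_i f_i(x) / (π_j f_j(x)).
Evaluate each component's likelihood at the observed value:
  p_1 = 1.0·e^(−1.0·1.2) = 1.0·e^(−1.2000) = 0.301194
  p_2 = 2.9·e^(−2.9·1.2) = 2.9·e^(−3.4800) = 0.0893415
Posterior odds = (π_1·p_1) / (π_2·p_2) = (0.40·0.301194) / (0.60·0.0893415) = 0.120478 / 0.0536049 ≈ 2.2475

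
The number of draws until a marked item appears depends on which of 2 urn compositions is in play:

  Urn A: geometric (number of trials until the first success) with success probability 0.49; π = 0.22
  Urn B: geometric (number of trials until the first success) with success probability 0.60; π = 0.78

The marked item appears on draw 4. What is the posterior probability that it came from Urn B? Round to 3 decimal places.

Apply Bayes' rule: the posterior for each component is proportional to its prior times its likelihood at x.
Geometric probabilities:
  L_A = 0.064999
  L_B = 0.0384
Weight by the priors:
  π_A·L_A = 0.22 × 0.064999 = 0.0142998
  π_B·L_B = 0.78 × 0.0384 = 0.029952
Sum: 0.0142998 + 0.029952 = 0.0442518
P(Urn B | data) ≈ 0.677

0.677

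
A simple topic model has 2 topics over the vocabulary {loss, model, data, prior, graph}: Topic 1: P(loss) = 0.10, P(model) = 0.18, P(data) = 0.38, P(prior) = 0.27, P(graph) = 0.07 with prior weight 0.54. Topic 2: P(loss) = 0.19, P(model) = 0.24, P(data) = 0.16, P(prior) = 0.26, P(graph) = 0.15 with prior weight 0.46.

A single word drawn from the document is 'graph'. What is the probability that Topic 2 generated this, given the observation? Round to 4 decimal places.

Posterior ∝ prior × likelihood, so P(k | x) ∝ π_k f_k(x); normalise over all components.
Evaluate each component's likelihood at the observed value:
  p_1 = 0.07
  p_2 = 0.15
Multiply by the mixture weights:
  π_1·p_1 = 0.54 × 0.07 = 0.0378
  π_2·p_2 = 0.46 × 0.15 = 0.069
Marginal: 0.0378 + 0.069 = 0.1068
So the posterior for Topic 2 is 0.069 / 0.1068 ≈ 0.6461.

0.6461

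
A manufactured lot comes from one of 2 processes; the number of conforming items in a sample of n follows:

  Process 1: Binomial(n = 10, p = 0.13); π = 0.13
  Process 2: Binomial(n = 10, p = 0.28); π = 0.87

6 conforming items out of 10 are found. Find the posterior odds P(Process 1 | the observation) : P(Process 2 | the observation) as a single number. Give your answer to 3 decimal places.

0.003

Only the two components matter; the odds are (π_i f_i(x)) / (π_j f_j(x)).
Binomial probabilities:
  L_1 = 0.000580706
  L_2 = 0.0271955
Odds = (0.13/0.87) × (0.000580706/0.0271955) = 0.149425 × 0.021353 ≈ 0.003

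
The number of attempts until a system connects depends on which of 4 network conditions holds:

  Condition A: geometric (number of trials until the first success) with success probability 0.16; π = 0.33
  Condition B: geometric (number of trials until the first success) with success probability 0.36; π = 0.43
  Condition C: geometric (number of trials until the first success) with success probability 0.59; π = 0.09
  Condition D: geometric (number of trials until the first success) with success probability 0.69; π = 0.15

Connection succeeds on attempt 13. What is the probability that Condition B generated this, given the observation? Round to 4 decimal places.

0.1009

P(component k | x) = π_k·f_k(x) / marginal(x), where marginal(x) = Σ_j π_j·f_j(x).
Component likelihoods at x = 13:
  f_A = 0.0197456
  f_B = 0.00170005
  f_C = 1.33125e-05
  f_D = 5.43487e-07
Multiply by the mixture weights:
  π_A·f_A = 0.33 × 0.0197456 = 0.00651606
  π_B·f_B = 0.43 × 0.00170005 = 0.000731022
  π_C·f_C = 0.09 × 1.33125e-05 = 1.19812e-06
  π_D·f_D = 0.15 × 5.43487e-07 = 8.15231e-08
Normaliser: 0.00651606 + 0.000731022 + 1.19812e-06 + 8.15231e-08 = 0.00724837
P(Condition B | data) ≈ 0.1009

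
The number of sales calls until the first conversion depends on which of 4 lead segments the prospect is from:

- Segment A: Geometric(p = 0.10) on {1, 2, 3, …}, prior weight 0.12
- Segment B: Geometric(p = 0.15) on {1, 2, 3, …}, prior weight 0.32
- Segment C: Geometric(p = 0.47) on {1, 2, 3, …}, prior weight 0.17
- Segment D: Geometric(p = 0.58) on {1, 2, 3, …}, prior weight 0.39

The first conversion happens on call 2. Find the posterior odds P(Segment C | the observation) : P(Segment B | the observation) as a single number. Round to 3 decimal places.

Only the two components matter; the odds are (P(Z=i) f_i(x)) / (P(Z=j) f_j(x)).
Geometric probabilities:
  L_A = 0.10·(1−0.10)^1 = 0.10·0.9 = 0.09
  L_B = 0.15·(1−0.15)^1 = 0.15·0.85 = 0.1275
  L_C = 0.47·(1−0.47)^1 = 0.47·0.53 = 0.2491
  L_D = 0.58·(1−0.58)^1 = 0.58·0.42 = 0.2436
0.042347 / 0.0408 ≈ 1.038

1.038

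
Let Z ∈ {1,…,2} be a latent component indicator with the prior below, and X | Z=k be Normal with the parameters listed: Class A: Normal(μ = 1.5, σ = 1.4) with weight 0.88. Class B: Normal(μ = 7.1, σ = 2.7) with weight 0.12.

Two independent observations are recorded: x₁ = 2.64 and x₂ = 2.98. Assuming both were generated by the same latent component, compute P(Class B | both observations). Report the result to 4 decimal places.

0.0071

By Bayes' theorem, P(k | x) = π_k f_k(x) / Σ_j π_j f_j(x).
Since both observations come from the same component, the likelihood for component k is f_k(x₁)·f_k(x₂).
  p_A = [(1/(1.4·√(2π)))·exp(−(2.64−1.5)²/(2·1.4²)) = 0.284959·exp(-0.33153) = 0.20455] × [0.16297] = 0.0333357
  p_B = [(1/(2.7·√(2π)))·exp(−(2.64−7.1)²/(2·2.7²)) = 0.147756·exp(-1.36431) = 0.0377603] × [0.0461243] = 0.00174167
Multiply by the mixture weights:
  π_A·p_A = 0.88 × 0.0333357 = 0.0293354
  π_B·p_B = 0.12 × 0.00174167 = 0.000209
Evidence: 0.0293354 + 0.000209 = 0.0295444
P(Class B | data) ≈ 0.0071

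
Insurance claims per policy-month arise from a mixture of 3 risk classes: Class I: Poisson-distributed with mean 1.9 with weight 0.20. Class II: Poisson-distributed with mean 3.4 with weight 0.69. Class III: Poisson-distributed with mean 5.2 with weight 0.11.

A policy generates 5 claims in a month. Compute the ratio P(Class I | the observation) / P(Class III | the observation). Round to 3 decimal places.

The posterior odds equal the prior odds times the likelihood ratio: (π_i/π_j)·(f_i(x)/f_j(x)).
Component likelihoods at x = 5 claims:
  p_I = e^(−1.9)·1.9^5/5! = 0.0308622
  p_II = e^(−3.4)·3.4^5/5! = 0.126361
  p_III = e^(−5.2)·5.2^5/5! = 0.174785
Odds = (0.20/0.11) × (0.0308622/0.174785) = 1.81818 × 0.176573 ≈ 0.321

0.321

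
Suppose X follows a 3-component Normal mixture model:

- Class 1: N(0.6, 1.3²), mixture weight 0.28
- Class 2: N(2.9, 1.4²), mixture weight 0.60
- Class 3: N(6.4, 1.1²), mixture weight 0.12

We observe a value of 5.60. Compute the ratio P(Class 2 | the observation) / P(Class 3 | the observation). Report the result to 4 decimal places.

Only the two components matter; the odds are (π_i f_i(x)) / (π_j f_j(x)).
Normal densities:
  f_1 = (1/(1.3·√(2π)))·exp(−(5.60−0.6)²/(2·1.3²)) = 0.306879·exp(-7.39645) = 0.000188248
  f_2 = (1/(1.4·√(2π)))·exp(−(5.60−2.9)²/(2·1.4²)) = 0.284959·exp(-1.85969) = 0.0443739
  f_3 = (1/(1.1·√(2π)))·exp(−(5.60−6.4)²/(2·1.1²)) = 0.362675·exp(-0.26446) = 0.278396
Posterior odds = (π_2·f_2) / (π_3·f_3) = (0.60·0.0443739) / (0.12·0.278396) = 0.0266243 / 0.0334075 ≈ 0.7970

0.7970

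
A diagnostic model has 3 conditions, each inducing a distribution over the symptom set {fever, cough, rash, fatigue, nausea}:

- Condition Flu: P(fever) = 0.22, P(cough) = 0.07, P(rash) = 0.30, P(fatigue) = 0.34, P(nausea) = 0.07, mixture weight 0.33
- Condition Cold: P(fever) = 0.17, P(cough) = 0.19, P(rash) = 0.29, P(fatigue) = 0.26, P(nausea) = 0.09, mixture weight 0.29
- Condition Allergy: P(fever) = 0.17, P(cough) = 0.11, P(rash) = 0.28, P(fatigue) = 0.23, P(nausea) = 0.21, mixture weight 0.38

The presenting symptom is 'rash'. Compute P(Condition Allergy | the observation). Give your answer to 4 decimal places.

0.3675

Apply Bayes' rule: the posterior for each component is proportional to its prior times its likelihood at x.
Component likelihoods at x = 'rash':
  L_Flu = P(rash | comp) = 0.30
  L_Cold = P(rash | comp) = 0.29
  L_Allergy = P(rash | comp) = 0.28
Weight by the priors:
  π_Flu·L_Flu = 0.33 × 0.3 = 0.099
  π_Cold·L_Cold = 0.29 × 0.29 = 0.0841
  π_Allergy·L_Allergy = 0.38 × 0.28 = 0.1064
Evidence: 0.099 + 0.0841 + 0.1064 = 0.2895
P(Condition Allergy | 'rash') ≈ 0.3675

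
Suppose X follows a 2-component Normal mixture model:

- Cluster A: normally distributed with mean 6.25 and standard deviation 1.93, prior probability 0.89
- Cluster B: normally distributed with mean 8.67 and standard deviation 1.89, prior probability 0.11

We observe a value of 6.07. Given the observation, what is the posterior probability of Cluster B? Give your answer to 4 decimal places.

By Bayes' theorem, P(k | x) = π_k f_k(x) / Σ_j π_j f_j(x).
Evaluate each component's likelihood at the observed value:
  L_A = (1/(1.93·√(2π)))·exp(−(6.07−6.25)²/(2·1.93²)) = 0.206706·exp(-0.00435) = 0.205809
  L_B = (1/(1.89·√(2π)))·exp(−(6.07−8.67)²/(2·1.89²)) = 0.211081·exp(-0.94622) = 0.0819425
Multiply by the mixture weights:
  π_A·L_A = 0.89 × 0.205809 = 0.18317
  π_B·L_B = 0.11 × 0.0819425 = 0.00901368
Sum: 0.18317 + 0.00901368 = 0.192184
Responsibility of Cluster B: 0.00901368 / 0.192184 ≈ 0.0469

0.0469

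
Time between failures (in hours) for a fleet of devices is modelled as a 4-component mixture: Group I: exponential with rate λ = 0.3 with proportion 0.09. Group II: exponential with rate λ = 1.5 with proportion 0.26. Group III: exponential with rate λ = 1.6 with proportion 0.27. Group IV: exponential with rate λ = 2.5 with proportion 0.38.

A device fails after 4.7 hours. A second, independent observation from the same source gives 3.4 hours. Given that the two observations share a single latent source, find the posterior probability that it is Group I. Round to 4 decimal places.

Posterior ∝ prior × likelihood, so P(k | x) ∝ π_k f_k(x); normalise over all components.
Since both observations come from the same component, the likelihood for component k is f_k(x₁)·f_k(x₂).
  f_I = [0.073243] × [0.108178] = 0.00792331
  f_II = [0.00130111] × [0.00914512] = 1.18988e-05
  f_III = [0.000867412] × [0.00694317] = 6.02259e-06
  f_IV = [1.97233e-05] × [0.000508671] = 1.00327e-08
Unnormalised posteriors:
  π_I·f_I = 0.09 × 0.00792331 = 0.000713098
  π_II·f_II = 0.26 × 1.18988e-05 = 3.0937e-06
  π_III·f_III = 0.27 × 6.02259e-06 = 1.6261e-06
  π_IV·f_IV = 0.38 × 1.00327e-08 = 3.81242e-09
Normaliser: 0.000713098 + 3.0937e-06 + 1.6261e-06 + 3.81242e-09 = 0.000717822
P(Group I | x₁,x₂) ≈ 0.9934

0.9934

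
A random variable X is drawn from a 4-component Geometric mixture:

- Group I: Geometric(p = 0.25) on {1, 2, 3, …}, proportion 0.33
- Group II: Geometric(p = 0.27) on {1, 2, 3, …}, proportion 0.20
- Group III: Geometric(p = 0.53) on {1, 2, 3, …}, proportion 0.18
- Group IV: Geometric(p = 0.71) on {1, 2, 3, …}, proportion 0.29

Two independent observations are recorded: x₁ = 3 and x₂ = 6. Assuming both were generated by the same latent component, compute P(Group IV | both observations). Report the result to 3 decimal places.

Posterior ∝ prior × likelihood, so P(k | x) ∝ P(Z=k) f_k(x); normalise over all components.
Since both observations come from the same component, the likelihood for component k is f_k(x₁)·f_k(x₂).
  L_I = [0.25·(1−0.25)^2 = 0.25·0.5625 = 0.140625] × [0.0593262] = 0.00834274
  L_II = [0.27·(1−0.27)^2 = 0.27·0.5329 = 0.143883] × [0.0559729] = 0.00805355
  L_III = [0.53·(1−0.53)^2 = 0.53·0.2209 = 0.117077] × [0.0121553] = 0.0014231
  L_IV = [0.71·(1−0.71)^2 = 0.71·0.0841 = 0.059711] × [0.00145629] = 8.69566e-05
Prior × likelihood for each component:
  P(Z=I)·L_I = 0.33 × 0.00834274 = 0.00275311
  P(Z=II)·L_II = 0.20 × 0.00805355 = 0.00161071
  P(Z=III)·L_III = 0.18 × 0.0014231 = 0.000256159
  P(Z=IV)·L_IV = 0.29 × 8.69566e-05 = 2.52174e-05
Normaliser: 0.00275311 + 0.00161071 + 0.000256159 + 2.52174e-05 = 0.00464519
So the posterior for Group IV is 2.52174e-05 / 0.00464519 ≈ 0.005.

0.005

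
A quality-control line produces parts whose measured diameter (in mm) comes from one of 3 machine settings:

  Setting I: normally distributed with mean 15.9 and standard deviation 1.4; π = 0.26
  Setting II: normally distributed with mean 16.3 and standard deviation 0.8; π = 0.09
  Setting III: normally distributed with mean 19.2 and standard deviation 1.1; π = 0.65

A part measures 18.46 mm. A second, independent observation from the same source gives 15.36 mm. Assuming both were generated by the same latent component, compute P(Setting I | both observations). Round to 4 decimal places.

Posterior ∝ prior × likelihood, so P(k | x) ∝ P(Z=k) f_k(x); normalise over all components.
Since both observations come from the same component, the likelihood for component k is f_k(x₁)·f_k(x₂).
  f_I = [(1/(1.4·√(2π)))·exp(−(18.46−15.9)²/(2·1.4²)) = 0.284959·exp(-1.67184) = 0.0535442] × [0.264531] = 0.0141641
  f_II = [(1/(0.8·√(2π)))·exp(−(18.46−16.3)²/(2·0.8²)) = 0.498678·exp(-3.64500) = 0.0130262] × [0.250047] = 0.00325715
  f_III = [(1/(1.1·√(2π)))·exp(−(18.46−19.2)²/(2·1.1²)) = 0.362675·exp(-0.22628) = 0.289231] × [0.000818963] = 0.000236869
Weight by the priors:
  P(Z=I)·f_I = 0.26 × 0.0141641 = 0.00368266
  P(Z=II)·f_II = 0.09 × 0.00325715 = 0.000293144
  P(Z=III)·f_III = 0.65 × 0.000236869 = 0.000153965
Normaliser: 0.00368266 + 0.000293144 + 0.000153965 = 0.00412977
P(Setting I | x₁,x₂) ≈ 0.8917

0.8917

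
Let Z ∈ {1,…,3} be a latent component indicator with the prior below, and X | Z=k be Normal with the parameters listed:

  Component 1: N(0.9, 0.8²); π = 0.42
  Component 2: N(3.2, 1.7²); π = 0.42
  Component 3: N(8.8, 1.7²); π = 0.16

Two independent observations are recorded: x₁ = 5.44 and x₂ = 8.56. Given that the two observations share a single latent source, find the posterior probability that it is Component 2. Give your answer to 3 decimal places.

By Bayes' theorem, P(k | x) = P(Z=k) f_k(x) / Σ_j P(Z=j) f_j(x).
Since both observations come from the same component, the likelihood for component k is f_k(x₁)·f_k(x₂).
  L_1 = [5.06358e-08] × [6.16063e-21] = 3.11948e-28
  L_2 = [0.0985035] × [0.00162852] = 0.000160414
  L_3 = [0.0332805] × [0.232345] = 0.00773255
Multiply by the mixture weights:
  P(Z=1)·L_1 = 0.42 × 3.11948e-28 = 1.31018e-28
  P(Z=2)·L_2 = 0.42 × 0.000160414 = 6.73741e-05
  P(Z=3)·L_3 = 0.16 × 0.00773255 = 0.00123721
Marginal: 1.31018e-28 + 6.73741e-05 + 0.00123721 = 0.00130458
P(Component 2 | x₁,x₂) = 6.73741e-05 / 0.00130458 ≈ 0.052

0.052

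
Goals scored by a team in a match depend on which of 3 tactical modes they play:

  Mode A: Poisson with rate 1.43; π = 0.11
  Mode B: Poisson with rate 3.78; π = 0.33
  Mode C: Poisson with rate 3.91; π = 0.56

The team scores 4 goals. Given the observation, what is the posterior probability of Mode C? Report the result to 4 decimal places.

Apply Bayes' rule: the posterior for each component is proportional to its prior times its likelihood at x.
Component likelihoods at x = 4 goals:
  p_A = e^(−1.43)·1.43^4/4! = 0.0416958
  p_B = e^(−3.78)·3.78^4/4! = 0.194143
  p_C = e^(−3.91)·3.91^4/4! = 0.195166
Unnormalised posteriors:
  w_A·p_A = 0.11 × 0.0416958 = 0.00458653
  w_B·p_B = 0.33 × 0.194143 = 0.0640673
  w_C·p_C = 0.56 × 0.195166 = 0.109293
Denominator: 0.00458653 + 0.0640673 + 0.109293 = 0.177947
P(Mode C | x) = 0.109293 / 0.177947 ≈ 0.6142

0.6142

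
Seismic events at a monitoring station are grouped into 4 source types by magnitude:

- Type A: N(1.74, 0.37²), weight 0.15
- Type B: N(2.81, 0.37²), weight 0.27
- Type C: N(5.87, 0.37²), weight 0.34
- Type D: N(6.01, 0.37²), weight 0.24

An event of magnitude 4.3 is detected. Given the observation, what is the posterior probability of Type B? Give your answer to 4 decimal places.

0.6317

The responsibility of component k is π_k f_k(x) divided by Σ_j π_j f_j(x).
Evaluate each component's likelihood at the observed value:
  p_A = (1/(0.37·√(2π)))·exp(−(4.3−1.74)²/(2·0.37²)) = 1.078222·exp(-23.93572) = 4.34068e-11
  p_B = (1/(0.37·√(2π)))·exp(−(4.3−2.81)²/(2·0.37²)) = 1.078222·exp(-8.10847) = 0.000324521
  p_C = (1/(0.37·√(2π)))·exp(−(4.3−5.87)²/(2·0.37²)) = 1.078222·exp(-9.00256) = 0.000132723
  p_D = (1/(0.37·√(2π)))·exp(−(4.3−6.01)²/(2·0.37²)) = 1.078222·exp(-10.67969) = 2.48071e-05
Multiply by the mixture weights:
  π_A·p_A = 0.15 × 4.34068e-11 = 6.51102e-12
  π_B·p_B = 0.27 × 0.000324521 = 8.76207e-05
  π_C·p_C = 0.34 × 0.000132723 = 4.5126e-05
  π_D·p_D = 0.24 × 2.48071e-05 = 5.95371e-06
Denominator: 6.51102e-12 + 8.76207e-05 + 4.5126e-05 + 5.95371e-06 = 0.0001387
So the posterior for Type B is 8.76207e-05 / 0.0001387 ≈ 0.6317.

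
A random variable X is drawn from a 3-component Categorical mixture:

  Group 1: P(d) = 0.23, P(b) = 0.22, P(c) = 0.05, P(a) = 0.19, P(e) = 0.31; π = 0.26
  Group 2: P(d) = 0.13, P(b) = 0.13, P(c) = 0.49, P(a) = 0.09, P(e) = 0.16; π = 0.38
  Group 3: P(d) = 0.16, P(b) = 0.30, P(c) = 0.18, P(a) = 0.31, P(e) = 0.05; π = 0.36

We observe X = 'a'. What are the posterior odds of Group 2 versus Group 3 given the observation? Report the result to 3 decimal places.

Since P(k|x) ∝ π_k f_k(x), the posterior odds are π_i f_i(x) / (π_j f_j(x)).
Component likelihoods at x = 'a':
  L_1 = P(a | comp) = 0.19
  L_2 = P(a | comp) = 0.09
  L_3 = P(a | comp) = 0.31
Odds = (0.38/0.36) × (0.09/0.31) = 1.05556 × 0.290323 ≈ 0.306

0.306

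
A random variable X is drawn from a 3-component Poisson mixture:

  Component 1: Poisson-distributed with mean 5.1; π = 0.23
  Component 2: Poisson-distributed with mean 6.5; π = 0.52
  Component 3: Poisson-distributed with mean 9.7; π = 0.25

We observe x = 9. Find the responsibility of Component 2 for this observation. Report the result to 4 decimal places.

The responsibility of component k is π_k f_k(x) divided by Σ_j π_j f_j(x).
Evaluate each component's likelihood at the observed value:
  f_1 = 0.0392163
  f_2 = 0.085811
  f_3 = 0.128388
Weight by the priors:
  π_1·f_1 = 0.23 × 0.0392163 = 0.00901975
  π_2·f_2 = 0.52 × 0.085811 = 0.0446217
  π_3·f_3 = 0.25 × 0.128388 = 0.0320971
Denominator: 0.00901975 + 0.0446217 + 0.0320971 = 0.0857386
So the posterior for Component 2 is 0.0446217 / 0.0857386 ≈ 0.5204.

0.5204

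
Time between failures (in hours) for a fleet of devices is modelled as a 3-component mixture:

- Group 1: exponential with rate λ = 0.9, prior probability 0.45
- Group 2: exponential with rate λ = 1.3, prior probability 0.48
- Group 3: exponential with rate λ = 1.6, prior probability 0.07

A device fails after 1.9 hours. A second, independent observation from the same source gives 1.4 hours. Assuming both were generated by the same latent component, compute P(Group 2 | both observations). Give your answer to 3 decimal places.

0.362

Apply Bayes' rule: the posterior for each component is proportional to its prior times its likelihood at x.
Since both observations come from the same component, the likelihood for component k is f_k(x₁)·f_k(x₂).
  L_1 = [0.9·e^(−0.9·1.9) = 0.9·e^(−1.7100) = 0.162779] × [0.255289] = 0.0415557
  L_2 = [1.3·e^(−1.3·1.9) = 1.3·e^(−2.4700) = 0.10996] × [0.210633] = 0.0231613
  L_3 = [1.6·e^(−1.6·1.9) = 1.6·e^(−3.0400) = 0.0765358] × [0.170334] = 0.0130366
Prior × likelihood for each component:
  π_1·L_1 = 0.45 × 0.0415557 = 0.0187001
  π_2·L_2 = 0.48 × 0.0231613 = 0.0111174
  π_3·L_3 = 0.07 × 0.0130366 = 0.000912564
Denominator: 0.0187001 + 0.0111174 + 0.000912564 = 0.0307301
P(Group 2 | data) = 0.0111174 / 0.0307301 ≈ 0.362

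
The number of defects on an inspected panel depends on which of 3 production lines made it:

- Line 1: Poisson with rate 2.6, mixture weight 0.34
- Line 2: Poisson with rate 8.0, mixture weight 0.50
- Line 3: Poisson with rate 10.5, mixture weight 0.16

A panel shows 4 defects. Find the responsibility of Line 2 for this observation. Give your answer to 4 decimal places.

0.3626

The responsibility of component k is π_k f_k(x) divided by Σ_j π_j f_j(x).
Component likelihoods at x = 4 defects:
  L_1 = e^(−2.6)·2.6^4/4! = 0.141422
  L_2 = e^(−8.0)·8.0^4/4! = 0.0572523
  L_3 = e^(−10.5)·10.5^4/4! = 0.0139461
Multiply by the mixture weights:
  π_1·L_1 = 0.34 × 0.141422 = 0.0480834
  π_2·L_2 = 0.50 × 0.0572523 = 0.0286261
  π_3·L_3 = 0.16 × 0.0139461 = 0.00223138
Evidence: 0.0480834 + 0.0286261 + 0.00223138 = 0.078941
So the posterior for Line 2 is 0.0286261 / 0.078941 ≈ 0.3626.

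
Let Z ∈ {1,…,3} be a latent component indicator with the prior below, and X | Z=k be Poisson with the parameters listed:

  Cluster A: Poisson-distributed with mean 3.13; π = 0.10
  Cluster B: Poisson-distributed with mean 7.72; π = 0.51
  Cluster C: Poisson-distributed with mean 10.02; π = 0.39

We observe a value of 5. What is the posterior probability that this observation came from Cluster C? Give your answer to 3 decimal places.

By Bayes' theorem, P(k | x) = π_k f_k(x) / Σ_j π_j f_j(x).
Evaluate each component's likelihood at the observed value:
  p_A = 0.109446
  p_B = 0.101427
  p_C = 0.0374565
Unnormalised posteriors:
  π_A·p_A = 0.10 × 0.109446 = 0.0109446
  π_B·p_B = 0.51 × 0.101427 = 0.0517276
  π_C·p_C = 0.39 × 0.0374565 = 0.014608
Denominator: 0.0109446 + 0.0517276 + 0.014608 = 0.0772802
Responsibility of Cluster C: 0.014608 / 0.0772802 ≈ 0.189

0.189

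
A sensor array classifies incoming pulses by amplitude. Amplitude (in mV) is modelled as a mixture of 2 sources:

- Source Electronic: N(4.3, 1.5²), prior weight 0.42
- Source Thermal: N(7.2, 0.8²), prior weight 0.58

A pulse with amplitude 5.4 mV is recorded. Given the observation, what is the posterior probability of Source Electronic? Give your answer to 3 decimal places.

0.788

Apply Bayes' rule: the posterior for each component is proportional to its prior times its likelihood at x.
Evaluate each component's likelihood at the observed value:
  f_Electronic = (1/(1.5·√(2π)))·exp(−(5.4−4.3)²/(2·1.5²)) = 0.265962·exp(-0.26889) = 0.203255
  f_Thermal = (1/(0.8·√(2π)))·exp(−(5.4−7.2)²/(2·0.8²)) = 0.498678·exp(-2.53125) = 0.0396746
Prior × likelihood for each component:
  w_Electronic·f_Electronic = 0.42 × 0.203255 = 0.0853672
  w_Thermal·f_Thermal = 0.58 × 0.0396746 = 0.0230112
Marginal: 0.0853672 + 0.0230112 = 0.108378
P(Source Electronic | x) ≈ 0.788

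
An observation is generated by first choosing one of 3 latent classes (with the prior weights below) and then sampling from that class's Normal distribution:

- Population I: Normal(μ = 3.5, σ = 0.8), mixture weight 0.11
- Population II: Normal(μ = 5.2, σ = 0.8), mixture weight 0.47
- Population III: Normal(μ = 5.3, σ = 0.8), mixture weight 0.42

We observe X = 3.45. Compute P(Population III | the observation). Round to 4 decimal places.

0.1595

P(component k | x) = w_k·f_k(x) / marginal(x), where marginal(x) = Σ_j w_j·f_j(x).
Component likelihoods at x = 3.45:
  L_I = (1/(0.8·√(2π)))·exp(−(3.45−3.5)²/(2·0.8²)) = 0.498678·exp(-0.00195) = 0.497705
  L_II = (1/(0.8·√(2π)))·exp(−(3.45−5.2)²/(2·0.8²)) = 0.498678·exp(-2.39258) = 0.045576
  L_III = (1/(0.8·√(2π)))·exp(−(3.45−5.3)²/(2·0.8²)) = 0.498678·exp(-2.67383) = 0.0344026
Unnormalised posteriors:
  w_I·L_I = 0.11 × 0.497705 = 0.0547475
  w_II·L_II = 0.47 × 0.045576 = 0.0214207
  w_III·L_III = 0.42 × 0.0344026 = 0.0144491
Sum: 0.0547475 + 0.0214207 + 0.0144491 = 0.0906174
P(Population III | the observation) ≈ 0.1595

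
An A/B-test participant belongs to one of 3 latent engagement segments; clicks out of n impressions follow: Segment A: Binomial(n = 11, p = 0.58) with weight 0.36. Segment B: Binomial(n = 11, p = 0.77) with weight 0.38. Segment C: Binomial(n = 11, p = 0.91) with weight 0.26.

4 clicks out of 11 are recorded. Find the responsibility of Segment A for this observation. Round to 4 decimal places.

The responsibility of component k is P(Z=k) f_k(x) divided by Σ_j P(Z=j) f_j(x).
Binomial probabilities:
  f_A = 0.0860936
  f_B = 0.00394977
  f_C = 1.08237e-05
Weight by the priors:
  P(Z=A)·f_A = 0.36 × 0.0860936 = 0.0309937
  P(Z=B)·f_B = 0.38 × 0.00394977 = 0.00150091
  P(Z=C)·f_C = 0.26 × 1.08237e-05 = 2.81417e-06
Normaliser: 0.0309937 + 0.00150091 + 2.81417e-06 = 0.0324974
Responsibility of Segment A: 0.0309937 / 0.0324974 ≈ 0.9537

0.9537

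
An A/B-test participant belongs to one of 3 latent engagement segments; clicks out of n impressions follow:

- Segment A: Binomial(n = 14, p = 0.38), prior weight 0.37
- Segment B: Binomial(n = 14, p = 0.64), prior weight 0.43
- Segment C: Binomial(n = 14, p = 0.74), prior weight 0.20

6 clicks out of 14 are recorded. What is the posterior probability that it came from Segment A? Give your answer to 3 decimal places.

0.729

Posterior ∝ prior × likelihood, so P(k | x) ∝ π_k f_k(x); normalise over all components.
Evaluate each component's likelihood at the observed value:
  f_A = C(14,6)·0.38^6·0.62^8 = 3003·0.00301094·0.021834 = 0.19742
  f_B = C(14,6)·0.64^6·0.36^8 = 3003·0.0687195·0.000282111 = 0.0582177
  f_C = C(14,6)·0.74^6·0.26^8 = 3003·0.164206·2.08827e-05 = 0.0102975
Multiply by the mixture weights:
  π_A·f_A = 0.37 × 0.19742 = 0.0730453
  π_B·f_B = 0.43 × 0.0582177 = 0.0250336
  π_C·f_C = 0.20 × 0.0102975 = 0.0020595
Marginal: 0.0730453 + 0.0250336 + 0.0020595 = 0.100138
Responsibility of Segment A: 0.0730453 / 0.100138 ≈ 0.729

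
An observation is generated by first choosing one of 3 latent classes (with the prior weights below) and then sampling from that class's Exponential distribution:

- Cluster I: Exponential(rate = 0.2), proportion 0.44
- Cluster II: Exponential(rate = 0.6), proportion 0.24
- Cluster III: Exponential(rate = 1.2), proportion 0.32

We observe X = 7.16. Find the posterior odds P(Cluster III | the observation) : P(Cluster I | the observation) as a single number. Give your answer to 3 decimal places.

Posterior odds = (P(Z=i) f_i(x)) / (P(Z=j) f_j(x)); the normalising sum cancels.
Exponential densities:
  f_I = 0.0477662
  f_II = 0.00817377
  f_III = 0.000222701
Posterior odds = (P(Z=III)·f_III) / (P(Z=I)·f_I) = (0.32·0.000222701) / (0.44·0.0477662) = 7.12645e-05 / 0.0210171 ≈ 0.003

0.003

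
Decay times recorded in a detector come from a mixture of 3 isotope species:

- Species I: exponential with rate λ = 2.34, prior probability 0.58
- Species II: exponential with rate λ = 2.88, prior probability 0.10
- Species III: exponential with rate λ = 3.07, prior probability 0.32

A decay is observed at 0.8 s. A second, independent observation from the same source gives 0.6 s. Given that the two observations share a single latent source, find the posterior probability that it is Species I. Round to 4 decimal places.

The responsibility of component k is π_k f_k(x) divided by Σ_j π_j f_j(x).
Since both observations come from the same component, the likelihood for component k is f_k(x₁)·f_k(x₂).
  p_I = [2.34·e^(−2.34·0.8) = 2.34·e^(−1.8720) = 0.359929] × [0.574733] = 0.206863
  p_II = [2.88·e^(−2.88·0.8) = 2.88·e^(−2.3040) = 0.287593] × [0.511601] = 0.147133
  p_III = [3.07·e^(−3.07·0.8) = 3.07·e^(−2.4560) = 0.263337] × [0.486595] = 0.128138
Weight by the priors:
  π_I·p_I = 0.58 × 0.206863 = 0.119981
  π_II·p_II = 0.10 × 0.147133 = 0.0147133
  π_III·p_III = 0.32 × 0.128138 = 0.0410043
Sum: 0.119981 + 0.0147133 + 0.0410043 = 0.175698
So the posterior for Species I is 0.119981 / 0.175698 ≈ 0.6829.

0.6829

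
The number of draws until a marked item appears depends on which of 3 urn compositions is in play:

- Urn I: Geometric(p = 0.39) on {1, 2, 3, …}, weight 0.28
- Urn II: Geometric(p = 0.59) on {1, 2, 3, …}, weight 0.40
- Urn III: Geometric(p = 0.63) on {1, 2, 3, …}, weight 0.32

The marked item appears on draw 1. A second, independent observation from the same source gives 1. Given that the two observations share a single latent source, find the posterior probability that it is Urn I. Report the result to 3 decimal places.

By Bayes' theorem, P(k | x) = π_k f_k(x) / Σ_j π_j f_j(x).
Since both observations come from the same component, the likelihood for component k is f_k(x₁)·f_k(x₂).
  L_I = [0.39] × [0.39] = 0.1521
  L_II = [0.59] × [0.59] = 0.3481
  L_III = [0.63] × [0.63] = 0.3969
Prior × likelihood for each component:
  π_I·L_I = 0.28 × 0.1521 = 0.042588
  π_II·L_II = 0.40 × 0.3481 = 0.13924
  π_III·L_III = 0.32 × 0.3969 = 0.127008
Marginal: 0.042588 + 0.13924 + 0.127008 = 0.308836
Responsibility of Urn I: 0.042588 / 0.308836 ≈ 0.138

0.138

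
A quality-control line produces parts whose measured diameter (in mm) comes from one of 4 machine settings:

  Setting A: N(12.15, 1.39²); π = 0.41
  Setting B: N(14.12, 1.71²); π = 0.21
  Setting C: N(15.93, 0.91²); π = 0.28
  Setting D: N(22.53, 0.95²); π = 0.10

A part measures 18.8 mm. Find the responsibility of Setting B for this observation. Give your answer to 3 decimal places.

0.571

Apply Bayes' rule: the posterior for each component is proportional to its prior times its likelihood at x.
Evaluate each component's likelihood at the observed value:
  f_A = (1/(1.39·√(2π)))·exp(−(18.8−12.15)²/(2·1.39²)) = 0.287009·exp(-11.44415) = 3.07441e-06
  f_B = (1/(1.71·√(2π)))·exp(−(18.8−14.12)²/(2·1.71²)) = 0.233300·exp(-3.74515) = 0.00551334
  f_C = (1/(0.91·√(2π)))·exp(−(18.8−15.93)²/(2·0.91²)) = 0.438398·exp(-4.97337) = 0.00303361
  f_D = (1/(0.95·√(2π)))·exp(−(18.8−22.53)²/(2·0.95²)) = 0.419939·exp(-7.70798) = 0.000188649
Weight by the priors:
  P(Z=A)·f_A = 0.41 × 3.07441e-06 = 1.26051e-06
  P(Z=B)·f_B = 0.21 × 0.00551334 = 0.0011578
  P(Z=C)·f_C = 0.28 × 0.00303361 = 0.000849412
  P(Z=D)·f_D = 0.10 × 0.000188649 = 1.88649e-05
Sum: 1.26051e-06 + 0.0011578 + 0.000849412 + 1.88649e-05 = 0.00202734
P(Setting B | x) = 0.0011578 / 0.00202734 ≈ 0.571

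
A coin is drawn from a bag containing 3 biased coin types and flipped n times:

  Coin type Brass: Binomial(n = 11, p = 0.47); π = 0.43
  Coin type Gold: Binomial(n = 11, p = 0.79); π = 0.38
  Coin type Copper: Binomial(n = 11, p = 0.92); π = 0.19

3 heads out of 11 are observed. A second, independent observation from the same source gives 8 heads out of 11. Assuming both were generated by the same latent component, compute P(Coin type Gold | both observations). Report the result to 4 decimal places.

The responsibility of component k is w_k f_k(x) divided by Σ_j w_j f_j(x).
Since both observations come from the same component, the likelihood for component k is f_k(x₁)·f_k(x₂).
  p_Brass = [0.106656] × [0.0584917] = 0.00623848
  p_Gold = [0.000307694] × [0.231824] = 7.1331e-05
  p_Copper = [2.1556e-07] × [0.0433567] = 9.34596e-09
Multiply by the mixture weights:
  w_Brass·p_Brass = 0.43 × 0.00623848 = 0.00268255
  w_Gold·p_Gold = 0.38 × 7.1331e-05 = 2.71058e-05
  w_Copper·p_Copper = 0.19 × 9.34596e-09 = 1.77573e-09
Normaliser: 0.00268255 + 2.71058e-05 + 1.77573e-09 = 0.00270965
P(Coin type Gold | data) = 2.71058e-05 / 0.00270965 ≈ 0.0100

0.0100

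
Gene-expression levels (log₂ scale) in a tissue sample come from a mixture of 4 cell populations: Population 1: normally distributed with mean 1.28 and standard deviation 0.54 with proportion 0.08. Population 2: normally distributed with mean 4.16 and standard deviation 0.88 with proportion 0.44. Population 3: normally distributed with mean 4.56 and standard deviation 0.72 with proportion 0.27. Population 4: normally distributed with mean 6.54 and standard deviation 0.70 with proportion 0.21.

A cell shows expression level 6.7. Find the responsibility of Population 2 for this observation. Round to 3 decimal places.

0.025

P(component k | x) = w_k·f_k(x) / marginal(x), where marginal(x) = Σ_j w_j·f_j(x).
Component likelihoods at x = 6.7:
  L_1 = (1/(0.54·√(2π)))·exp(−(6.7−1.28)²/(2·0.54²)) = 0.738782·exp(-50.37106) = 9.83206e-23
  L_2 = (1/(0.88·√(2π)))·exp(−(6.7−4.16)²/(2·0.88²)) = 0.453344·exp(-4.16555) = 0.00703644
  L_3 = (1/(0.72·√(2π)))·exp(−(6.7−4.56)²/(2·0.72²)) = 0.554087·exp(-4.41705) = 0.00668769
  L_4 = (1/(0.70·√(2π)))·exp(−(6.7−6.54)²/(2·0.70²)) = 0.569918·exp(-0.02612) = 0.555223
Weight by the priors:
  w_1·L_1 = 0.08 × 9.83206e-23 = 7.86565e-24
  w_2·L_2 = 0.44 × 0.00703644 = 0.00309603
  w_3·L_3 = 0.27 × 0.00668769 = 0.00180568
  w_4·L_4 = 0.21 × 0.555223 = 0.116597
Marginal: 7.86565e-24 + 0.00309603 + 0.00180568 + 0.116597 = 0.121498
P(Population 2 | x) ≈ 0.025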